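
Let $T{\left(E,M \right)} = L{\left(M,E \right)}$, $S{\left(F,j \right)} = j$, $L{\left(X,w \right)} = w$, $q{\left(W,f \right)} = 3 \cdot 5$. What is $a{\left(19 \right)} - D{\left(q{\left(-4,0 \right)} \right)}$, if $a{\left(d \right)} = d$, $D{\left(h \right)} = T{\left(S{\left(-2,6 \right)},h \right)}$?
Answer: $13$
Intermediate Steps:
$q{\left(W,f \right)} = 15$
$T{\left(E,M \right)} = E$
$D{\left(h \right)} = 6$
$a{\left(19 \right)} - D{\left(q{\left(-4,0 \right)} \right)} = 19 - 6 = 13$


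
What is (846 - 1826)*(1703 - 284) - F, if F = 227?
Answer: -1390847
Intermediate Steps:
(846 - 1826)*(1703 - 284) - F = (846 - 1826)*(1703 - 284) - 1*227 = -980*1419 - 227 = -1390620 - 227 = -1390847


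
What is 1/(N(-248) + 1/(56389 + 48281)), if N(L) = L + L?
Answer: -104670/51916319 ≈ -0.0020161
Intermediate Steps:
N(L) = 2*L
1/(N(-248) + 1/(56389 + 48281)) = 1/(2*(-248) + 1/(56389 + 48281)) = 1/(-496 + 1/104670) = 1/(-51916319/104670) = -104670/51916319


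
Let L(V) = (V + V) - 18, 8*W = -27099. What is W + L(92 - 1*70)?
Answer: -26891/8 ≈ -3361.4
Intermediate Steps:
W = -27099/8 (W = (⅛)*(-27099) = -27099/8 ≈ -3387.4)
L(V) = -18 + 2*V (L(V) = 2*V - 18 = -18 + 2*V)
W + L(92 - 1*70) = -27099/8 + (-18 + 2*(92 - 1*70)) = -27099/8 + (-18 + 2*(92 - 70)) = -27099/8 + (-18 + 2*22) = -27099/8 + (-18 + 44) = -27099/8 + 26 = -26891/8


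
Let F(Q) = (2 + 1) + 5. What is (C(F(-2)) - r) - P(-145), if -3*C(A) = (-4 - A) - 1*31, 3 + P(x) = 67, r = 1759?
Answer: -5426/3 ≈ -1808.7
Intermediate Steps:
F(Q) = 8 (F(Q) = 3 + 5 = 8)
P(x) = 64 (P(x) = -3 + 67 = 64)
C(A) = 35/3 + A/3 (C(A) = -((-4 - A) - 1*31)/3 = -((-4 - A) - 31)/3 = -(-35 - A)/3 = 35/3 + A/3)
(C(F(-2)) - r) - P(-145) = ((35/3 + (1/3)*8) - 1*1759) - 1*64 = ((35/3 + 8/3) - 1759) - 64 = (43/3 - 1759) - 64 = -5234/3 - 64 = -5426/3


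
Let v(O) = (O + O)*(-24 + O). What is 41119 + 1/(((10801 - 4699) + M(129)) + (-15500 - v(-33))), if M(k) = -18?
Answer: 541866181/13178 ≈ 41119.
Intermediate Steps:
v(O) = 2*O*(-24 + O) (v(O) = (2*O)*(-24 + O) = 2*O*(-24 + O))
41119 + 1/(((10801 - 4699) + M(129)) + (-15500 - v(-33))) = 41119 + 1/(((10801 - 4699) - 18) + (-15500 - 2*(-33)*(-24 - 33))) = 41119 + 1/((6102 - 18) + (-15500 - 2*(-33)*(-57))) = 41119 + 1/(6084 + (-15500 - 1*3762)) = 41119 + 1/(6084 + (-15500 - 3762)) = 41119 + 1/(6084 - 19262) = 41119 + 1/(-13178) = 41119 - 1/13178 = 541866181/13178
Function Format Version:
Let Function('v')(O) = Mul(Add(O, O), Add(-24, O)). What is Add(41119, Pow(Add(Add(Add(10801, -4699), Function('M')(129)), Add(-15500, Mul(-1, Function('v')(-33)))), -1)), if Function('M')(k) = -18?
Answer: Rational(541866181, 13178) ≈ 41119.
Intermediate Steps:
Function('v')(O) = Mul(2, O, Add(-24, O)) (Function('v')(O) = Mul(Mul(2, O), Add(-24, O)) = Mul(2, O, Add(-24, O)))
Add(41119, Pow(Add(Add(Add(10801, -4699), Function('M')(129)), Add(-15500, Mul(-1, Function('v')(-33)))), -1)) = Add(41119, Pow(Add(Add(Add(10801, -4699), -18), Add(-15500, Mul(-1, Mul(2, -33, Add(-24, -33))))), -1)) = Add(41119, Pow(Add(Add(6102, -18), Add(-15500, Mul(-1, Mul(2, -33, -57)))), -1)) = Add(41119, Pow(Add(6084, Add(-15500, Mul(-1, 3762))), -1)) = Add(41119, Pow(Add(6084, Add(-15500, -3762)), -1)) = Add(41119, Pow(Add(6084, -19262), -1)) = Add(41119, Pow(-13178, -1)) = Add(41119, Rational(-1, 13178)) = Rational(541866181, 13178)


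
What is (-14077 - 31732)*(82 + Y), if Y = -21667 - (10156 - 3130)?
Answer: 1310641299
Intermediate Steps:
Y = -28693 (Y = -21667 - 1*7026 = -21667 - 7026 = -28693)
(-14077 - 31732)*(82 + Y) = (-14077 - 31732)*(82 - 28693) = -45809*(-28611) = 1310641299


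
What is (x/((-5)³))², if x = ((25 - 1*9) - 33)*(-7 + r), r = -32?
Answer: 439569/15625 ≈ 28.132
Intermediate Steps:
x = 663 (x = ((25 - 1*9) - 33)*(-7 - 32) = ((25 - 9) - 33)*(-39) = (16 - 33)*(-39) = -17*(-39) = 663)
(x/((-5)³))² = (663/((-5)³))² = (663/(-125))² = (663*(-1/125))² = (-663/125)² = 439569/15625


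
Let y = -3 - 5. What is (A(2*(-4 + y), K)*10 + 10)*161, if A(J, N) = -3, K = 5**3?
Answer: -3220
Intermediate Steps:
y = -8
K = 125
(A(2*(-4 + y), K)*10 + 10)*161 = (-3*10 + 10)*161 = (-30 + 10)*161 = -20*161 = -3220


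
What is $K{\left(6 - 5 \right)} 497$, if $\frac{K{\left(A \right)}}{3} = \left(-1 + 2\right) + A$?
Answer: $2982$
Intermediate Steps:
$K{\left(A \right)} = 3 + 3 A$ ($K{\left(A \right)} = 3 \left(\left(-1 + 2\right) + A\right) = 3 \left(1 + A\right) = 3 + 3 A$)
$K{\left(6 - 5 \right)} 497 = \left(3 + 3 \left(6 - 5\right)\right) 497 = \left(3 + 3 \cdot 1\right) 497 = \left(3 + 3\right) 497 = 6 \cdot 497 = 2982$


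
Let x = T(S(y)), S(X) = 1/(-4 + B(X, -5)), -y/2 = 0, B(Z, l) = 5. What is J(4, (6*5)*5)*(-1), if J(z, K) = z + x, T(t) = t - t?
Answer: -4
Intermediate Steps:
y = 0 (y = -2*0 = 0)
S(X) = 1 (S(X) = 1/(-4 + 5) = 1/1 = 1)
T(t) = 0
x = 0
J(z, K) = z (J(z, K) = z + 0 = z)
J(4, (6*5)*5)*(-1) = 4*(-1) = -4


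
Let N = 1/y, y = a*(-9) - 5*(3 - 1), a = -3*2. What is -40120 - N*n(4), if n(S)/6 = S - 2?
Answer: -441323/11 ≈ -40120.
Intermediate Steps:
n(S) = -12 + 6*S (n(S) = 6*(S - 2) = 6*(-2 + S) = -12 + 6*S)
a = -6
y = 44 (y = -6*(-9) - 5*(3 - 1) = 54 - 5*2 = 54 - 10 = 44)
N = 1/44 ≈ 0.022727
-40120 - N*n(4) = -40120 - (-12 + 6*4)/44 = -40120 - (-12 + 24)/44 = -40120 - 12/44 = -40120 - 1*3/11 = -40120 - 3/11 = -441323/11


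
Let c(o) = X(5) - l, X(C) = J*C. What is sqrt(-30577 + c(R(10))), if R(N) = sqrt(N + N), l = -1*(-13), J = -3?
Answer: I*sqrt(30605) ≈ 174.94*I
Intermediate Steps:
X(C) = -3*C
l = 13
R(N) = sqrt(2)*sqrt(N) (R(N) = sqrt(2*N) = sqrt(2)*sqrt(N))
c(o) = -28 (c(o) = -3*5 - 1*13 = -15 - 13 = -28)
sqrt(-30577 + c(R(10))) = sqrt(-30577 - 28) = sqrt(-30605) = I*sqrt(30605)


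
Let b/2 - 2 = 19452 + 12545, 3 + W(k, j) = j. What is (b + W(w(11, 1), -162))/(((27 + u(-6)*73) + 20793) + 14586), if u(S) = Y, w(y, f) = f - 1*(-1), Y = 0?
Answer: 9119/5058 ≈ 1.8029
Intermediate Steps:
w(y, f) = 1 + f (w(y, f) = f + 1 = 1 + f)
W(k, j) = -3 + j
u(S) = 0
b = 63998 (b = 4 + 2*(19452 + 12545) = 4 + 2*31997 = 4 + 63994 = 63998)
(b + W(w(11, 1), -162))/(((27 + u(-6)*73) + 20793) + 14586) = (63998 + (-3 - 162))/(((27 + 0*73) + 20793) + 14586) = (63998 - 165)/(((27 + 0) + 20793) + 14586) = 63833/((27 + 20793) + 14586) = 63833/(20820 + 14586) = 63833/35406 = 63833*(1/35406) = 9119/5058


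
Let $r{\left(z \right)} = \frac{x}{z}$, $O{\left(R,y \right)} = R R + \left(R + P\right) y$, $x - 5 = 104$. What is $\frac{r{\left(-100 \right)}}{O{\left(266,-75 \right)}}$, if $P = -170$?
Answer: $- \frac{109}{6355600} \approx -1.715 \cdot 10^{-5}$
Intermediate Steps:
$x = 109$ ($x = 5 + 104 = 109$)
$O{\left(R,y \right)} = R^{2} + y \left(-170 + R\right)$ ($O{\left(R,y \right)} = R R + \left(R - 170\right) y = R^{2} + \left(-170 + R\right) y = R^{2} + y \left(-170 + R\right)$)
$r{\left(z \right)} = \frac{109}{z}$
$\frac{r{\left(-100 \right)}}{O{\left(266,-75 \right)}} = \frac{109 \frac{1}{-100}}{266^{2} - -12750 + 266 \left(-75\right)} = \frac{109 \left(- \frac{1}{100}\right)}{70756 + 12750 - 19950} = - \frac{109}{100 \cdot 63556} = \left(- \frac{109}{100}\right) \frac{1}{63556} = - \frac{109}{6355600}$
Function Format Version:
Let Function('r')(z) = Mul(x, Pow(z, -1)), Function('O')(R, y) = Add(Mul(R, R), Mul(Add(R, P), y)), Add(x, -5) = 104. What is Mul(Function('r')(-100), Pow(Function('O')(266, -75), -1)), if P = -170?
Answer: Rational(-109, 6355600) ≈ -1.7150e-5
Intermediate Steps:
x = 109 (x = Add(5, 104) = 109)
Function('O')(R, y) = Add(Pow(R, 2), Mul(y, Add(-170, R))) (Function('O')(R, y) = Add(Mul(R, R), Mul(Add(R, -170), y)) = Add(Pow(R, 2), Mul(Add(-170, R), y)) = Add(Pow(R, 2), Mul(y, Add(-170, R))))
Function('r')(z) = Mul(109, Pow(z, -1))
Mul(Function('r')(-100), Pow(Function('O')(266, -75), -1)) = Mul(Mul(109, Pow(-100, -1)), Pow(Add(Pow(266, 2), Mul(-170, -75), Mul(266, -75)), -1)) = Mul(Mul(109, Rational(-1, 100)), Pow(Add(70756, 12750, -19950), -1)) = Mul(Rational(-109, 100), Pow(63556, -1)) = Mul(Rational(-109, 100), Rational(1, 63556)) = Rational(-109, 6355600)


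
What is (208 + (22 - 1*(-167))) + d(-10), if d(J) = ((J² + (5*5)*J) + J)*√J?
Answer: 397 - 160*I*√10 ≈ 397.0 - 505.96*I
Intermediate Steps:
d(J) = √J*(J² + 26*J) (d(J) = ((J² + 25*J) + J)*√J = (J² + 26*J)*√J = √J*(J² + 26*J))
(208 + (22 - 1*(-167))) + d(-10) = (208 + (22 - 1*(-167))) + (-10)^(3/2)*(26 - 10) = (208 + (22 + 167)) - 10*I*√10*16 = (208 + 189) - 160*I*√10 = 397 - 160*I*√10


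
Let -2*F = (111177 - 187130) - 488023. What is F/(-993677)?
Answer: -281988/993677 ≈ -0.28378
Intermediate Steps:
F = 281988 (F = -((111177 - 187130) - 488023)/2 = -(-75953 - 488023)/2 = -1/2*(-563976) = 281988)
F/(-993677) = 281988/(-993677) = 281988*(-1/993677) = -281988/993677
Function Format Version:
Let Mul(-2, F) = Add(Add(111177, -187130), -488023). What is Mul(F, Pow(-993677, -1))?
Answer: Rational(-281988, 993677) ≈ -0.28378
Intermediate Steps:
F = 281988 (F = Mul(Rational(-1, 2), Add(Add(111177, -187130), -488023)) = Mul(Rational(-1, 2), Add(-75953, -488023)) = Mul(Rational(-1, 2), -563976) = 281988)
Mul(F, Pow(-993677, -1)) = Mul(281988, Pow(-993677, -1)) = Mul(281988, Rational(-1, 993677)) = Rational(-281988, 993677)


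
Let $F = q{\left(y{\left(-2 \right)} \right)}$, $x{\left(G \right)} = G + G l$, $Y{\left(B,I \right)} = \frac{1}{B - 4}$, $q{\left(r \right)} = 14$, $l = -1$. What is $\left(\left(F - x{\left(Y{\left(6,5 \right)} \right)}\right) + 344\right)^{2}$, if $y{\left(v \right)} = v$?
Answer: $128164$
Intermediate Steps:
$Y{\left(B,I \right)} = \frac{1}{-4 + B}$
$x{\left(G \right)} = 0$ ($x{\left(G \right)} = G + G \left(-1\right) = G - G = 0$)
$F = 14$
$\left(\left(F - x{\left(Y{\left(6,5 \right)} \right)}\right) + 344\right)^{2} = \left(\left(14 - 0\right) + 344\right)^{2} = \left(\left(14 + 0\right) + 344\right)^{2} = \left(14 + 344\right)^{2} = 358^{2} = 128164$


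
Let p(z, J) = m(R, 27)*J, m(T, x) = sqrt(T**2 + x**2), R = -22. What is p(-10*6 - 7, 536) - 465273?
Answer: -465273 + 536*sqrt(1213) ≈ -4.4661e+5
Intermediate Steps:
p(z, J) = J*sqrt(1213) (p(z, J) = sqrt((-22)**2 + 27**2)*J = sqrt(484 + 729)*J = sqrt(1213)*J = J*sqrt(1213))
p(-10*6 - 7, 536) - 465273 = 536*sqrt(1213) - 465273 = -465273 + 536*sqrt(1213)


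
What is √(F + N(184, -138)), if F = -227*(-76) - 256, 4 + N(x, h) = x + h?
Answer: √17038 ≈ 130.53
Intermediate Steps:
N(x, h) = -4 + h + x (N(x, h) = -4 + (x + h) = -4 + (h + x) = -4 + h + x)
F = 16996 (F = 17252 - 256 = 16996)
√(F + N(184, -138)) = √(16996 + (-4 - 138 + 184)) = √(16996 + 42) = √17038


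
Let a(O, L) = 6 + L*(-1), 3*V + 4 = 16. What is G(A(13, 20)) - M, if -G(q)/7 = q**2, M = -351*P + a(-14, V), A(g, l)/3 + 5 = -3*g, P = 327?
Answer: -7193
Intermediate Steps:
V = 4 (V = -4/3 + (1/3)*16 = -4/3 + 16/3 = 4)
a(O, L) = 6 - L
A(g, l) = -15 - 9*g (A(g, l) = -15 + 3*(-3*g) = -15 - 9*g)
M = -114775 (M = -351*327 + (6 - 1*4) = -114777 + (6 - 4) = -114777 + 2 = -114775)
G(q) = -7*q**2
G(A(13, 20)) - M = -7*(-15 - 9*13)**2 - 1*(-114775) = -7*(-15 - 117)**2 + 114775 = -7*(-132)**2 + 114775 = -7*17424 + 114775 = -121968 + 114775 = -7193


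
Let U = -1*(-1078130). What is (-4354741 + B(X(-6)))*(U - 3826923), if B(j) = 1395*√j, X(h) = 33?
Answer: 11970281577613 - 3834566235*√33 ≈ 1.1948e+13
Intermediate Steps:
U = 1078130
(-4354741 + B(X(-6)))*(U - 3826923) = (-4354741 + 1395*√33)*(1078130 - 3826923) = (-4354741 + 1395*√33)*(-2748793) = 11970281577613 - 3834566235*√33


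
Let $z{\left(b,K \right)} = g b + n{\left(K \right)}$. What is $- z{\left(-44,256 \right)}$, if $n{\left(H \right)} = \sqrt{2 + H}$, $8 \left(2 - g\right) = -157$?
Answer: $\frac{1903}{2} - \sqrt{258} \approx 935.44$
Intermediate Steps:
$g = \frac{173}{8}$ ($g = 2 - - \frac{157}{8} = 2 + \frac{157}{8} = \frac{173}{8} \approx 21.625$)
$z{\left(b,K \right)} = \sqrt{2 + K} + \frac{173 b}{8}$ ($z{\left(b,K \right)} = \frac{173 b}{8} + \sqrt{2 + K} = \sqrt{2 + K} + \frac{173 b}{8}$)
$- z{\left(-44,256 \right)} = - (\sqrt{2 + 256} + \frac{173}{8} \left(-44\right)) = - (\sqrt{258} - \frac{1903}{2}) = - (- \frac{1903}{2} + \sqrt{258}) = \frac{1903}{2} - \sqrt{258}$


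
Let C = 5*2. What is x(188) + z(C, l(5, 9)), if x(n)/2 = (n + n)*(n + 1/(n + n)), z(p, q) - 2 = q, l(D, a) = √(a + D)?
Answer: 141380 + √14 ≈ 1.4138e+5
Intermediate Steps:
l(D, a) = √(D + a)
C = 10
z(p, q) = 2 + q
x(n) = 4*n*(n + 1/(2*n)) (x(n) = 2*((n + n)*(n + 1/(n + n))) = 2*((2*n)*(n + 1/(2*n))) = 2*(2*n*(n + 1/(2*n))) = 4*n*(n + 1/(2*n)))
x(188) + z(C, l(5, 9)) = (2 + 4*188²) + (2 + √(5 + 9)) = (2 + 4*35344) + (2 + √14) = (2 + 141376) + (2 + √14) = 141378 + (2 + √14) = 141380 + √14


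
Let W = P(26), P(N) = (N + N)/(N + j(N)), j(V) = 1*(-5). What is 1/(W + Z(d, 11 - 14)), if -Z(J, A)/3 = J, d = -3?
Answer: 21/241 ≈ 0.087137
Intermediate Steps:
j(V) = -5
P(N) = 2*N/(-5 + N) (P(N) = (N + N)/(N - 5) = (2*N)/(-5 + N) = 2*N/(-5 + N))
W = 52/21 (W = 2*26/(-5 + 26) = 2*26/21 = 2*26*(1/21) = 52/21 ≈ 2.4762)
Z(J, A) = -3*J
1/(W + Z(d, 11 - 14)) = 1/(52/21 - 3*(-3)) = 1/(52/21 + 9) = 1/(241/21) = 21/241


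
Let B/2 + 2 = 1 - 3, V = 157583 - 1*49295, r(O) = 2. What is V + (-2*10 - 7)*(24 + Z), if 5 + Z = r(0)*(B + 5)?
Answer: 107937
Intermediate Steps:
V = 108288 (V = 157583 - 49295 = 108288)
B = -8 (B = -4 + 2*(1 - 3) = -4 + 2*(-2) = -4 - 4 = -8)
Z = -11 (Z = -5 + 2*(-8 + 5) = -5 + 2*(-3) = -5 - 6 = -11)
V + (-2*10 - 7)*(24 + Z) = 108288 + (-2*10 - 7)*(24 - 11) = 108288 + (-20 - 7)*13 = 108288 - 27*13 = 108288 - 351 = 107937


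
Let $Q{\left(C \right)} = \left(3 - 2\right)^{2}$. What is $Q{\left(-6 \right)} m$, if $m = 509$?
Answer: $509$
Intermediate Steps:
$Q{\left(C \right)} = 1$ ($Q{\left(C \right)} = 1^{2} = 1$)
$Q{\left(-6 \right)} m = 1 \cdot 509 = 509$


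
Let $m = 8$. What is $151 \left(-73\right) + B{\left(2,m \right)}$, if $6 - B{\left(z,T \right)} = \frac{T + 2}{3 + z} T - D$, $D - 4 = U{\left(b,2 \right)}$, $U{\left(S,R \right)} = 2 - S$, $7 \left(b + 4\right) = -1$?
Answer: $- \frac{77160}{7} \approx -11023.0$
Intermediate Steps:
$b = - \frac{29}{7}$ ($b = -4 + \frac{1}{7} \left(-1\right) = -4 - \frac{1}{7} = - \frac{29}{7} \approx -4.1429$)
$D = \frac{71}{7}$ ($D = 4 + \left(2 - - \frac{29}{7}\right) = 4 + \left(2 + \frac{29}{7}\right) = 4 + \frac{43}{7} = \frac{71}{7} \approx 10.143$)
$B{\left(z,T \right)} = \frac{113}{7} - \frac{T \left(2 + T\right)}{3 + z}$ ($B{\left(z,T \right)} = 6 - \left(\frac{T + 2}{3 + z} T - \frac{71}{7}\right) = 6 - \left(\frac{2 + T}{3 + z} T - \frac{71}{7}\right) = 6 - \left(\frac{T \left(2 + T\right)}{3 + z} - \frac{71}{7}\right) = 6 - \left(- \frac{71}{7} + \frac{T \left(2 + T\right)}{3 + z}\right) = \frac{113}{7} - \frac{T \left(2 + T\right)}{3 + z}$)
$151 \left(-73\right) + B{\left(2,m \right)} = 151 \left(-73\right) + \frac{339 - 112 - 7 \cdot 8^{2} + 113 \cdot 2}{7 \left(3 + 2\right)} = -11023 + \frac{339 - 112 - 448 + 226}{7 \cdot 5} = -11023 + \frac{1}{7} \cdot \frac{1}{5} \left(339 - 112 - 448 + 226\right) = -11023 + \frac{1}{7} \cdot \frac{1}{5} \cdot 5 = -11023 + \frac{1}{7} = - \frac{77160}{7}$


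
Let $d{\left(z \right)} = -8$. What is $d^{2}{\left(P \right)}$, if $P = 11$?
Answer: $64$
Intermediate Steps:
$d^{2}{\left(P \right)} = \left(-8\right)^{2} = 64$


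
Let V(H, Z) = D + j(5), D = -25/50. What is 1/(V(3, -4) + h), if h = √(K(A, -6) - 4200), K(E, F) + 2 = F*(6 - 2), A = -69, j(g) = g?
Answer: 18/16985 - 4*I*√4226/16985 ≈ 0.0010598 - 0.015309*I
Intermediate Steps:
K(E, F) = -2 + 4*F (K(E, F) = -2 + F*(6 - 2) = -2 + F*4 = -2 + 4*F)
D = -½ (D = -25*1/50 = -½ ≈ -0.50000)
h = I*√4226 (h = √((-2 + 4*(-6)) - 4200) = √((-2 - 24) - 4200) = √(-26 - 4200) = √(-4226) = I*√4226 ≈ 65.008*I)
V(H, Z) = 9/2 (V(H, Z) = -½ + 5 = 9/2)
1/(V(3, -4) + h) = 1/(9/2 + I*√4226)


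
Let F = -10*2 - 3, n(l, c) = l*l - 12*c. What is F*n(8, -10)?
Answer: -4232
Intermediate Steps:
n(l, c) = l² - 12*c
F = -23 (F = -20 - 3 = -23)
F*n(8, -10) = -23*(8² - 12*(-10)) = -23*(64 + 120) = -23*184 = -4232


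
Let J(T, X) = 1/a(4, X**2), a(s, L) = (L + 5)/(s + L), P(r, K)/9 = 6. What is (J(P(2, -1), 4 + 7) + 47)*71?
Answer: 429337/126 ≈ 3407.4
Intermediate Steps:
P(r, K) = 54 (P(r, K) = 9*6 = 54)
a(s, L) = (5 + L)/(L + s)
J(T, X) = (4 + X**2)/(5 + X**2) (J(T, X) = 1/((5 + X**2)/(X**2 + 4)) = 1/((5 + X**2)/(4 + X**2)) = (4 + X**2)/(5 + X**2))
(J(P(2, -1), 4 + 7) + 47)*71 = ((4 + (4 + 7)**2)/(5 + (4 + 7)**2) + 47)*71 = ((4 + 11**2)/(5 + 11**2) + 47)*71 = ((4 + 121)/(5 + 121) + 47)*71 = (125/126 + 47)*71 = (6047/126)*71 = 429337/126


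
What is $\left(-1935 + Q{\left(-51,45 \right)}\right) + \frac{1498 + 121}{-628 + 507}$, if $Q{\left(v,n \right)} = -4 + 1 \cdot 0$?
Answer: $- \frac{236238}{121} \approx -1952.4$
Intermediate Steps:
$Q{\left(v,n \right)} = -4$ ($Q{\left(v,n \right)} = -4 + 0 = -4$)
$\left(-1935 + Q{\left(-51,45 \right)}\right) + \frac{1498 + 121}{-628 + 507} = \left(-1935 - 4\right) + \frac{1498 + 121}{-628 + 507} = -1939 + \frac{1619}{-121} = -1939 + 1619 \left(- \frac{1}{121}\right) = -1939 - \frac{1619}{121} = - \frac{236238}{121}$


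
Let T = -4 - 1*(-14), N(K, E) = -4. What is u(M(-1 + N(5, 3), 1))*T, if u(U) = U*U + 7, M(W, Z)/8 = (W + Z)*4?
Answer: 163910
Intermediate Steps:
M(W, Z) = 32*W + 32*Z (M(W, Z) = 8*((W + Z)*4) = 8*(4*W + 4*Z) = 32*W + 32*Z)
u(U) = 7 + U² (u(U) = U² + 7 = 7 + U²)
T = 10 (T = -4 + 14 = 10)
u(M(-1 + N(5, 3), 1))*T = (7 + (32*(-1 - 4) + 32*1)²)*10 = (7 + (32*(-5) + 32)²)*10 = (7 + (-160 + 32)²)*10 = (7 + (-128)²)*10 = (7 + 16384)*10 = 16391*10 = 163910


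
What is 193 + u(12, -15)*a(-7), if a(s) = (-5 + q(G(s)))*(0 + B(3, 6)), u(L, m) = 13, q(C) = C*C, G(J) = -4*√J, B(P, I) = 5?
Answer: -7412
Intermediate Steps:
q(C) = C²
a(s) = -25 + 80*s (a(s) = (-5 + (-4*√s)²)*(0 + 5) = (-5 + 16*s)*5 = -25 + 80*s)
193 + u(12, -15)*a(-7) = 193 + 13*(-25 + 80*(-7)) = 193 + 13*(-25 - 560) = 193 + 13*(-585) = 193 - 7605 = -7412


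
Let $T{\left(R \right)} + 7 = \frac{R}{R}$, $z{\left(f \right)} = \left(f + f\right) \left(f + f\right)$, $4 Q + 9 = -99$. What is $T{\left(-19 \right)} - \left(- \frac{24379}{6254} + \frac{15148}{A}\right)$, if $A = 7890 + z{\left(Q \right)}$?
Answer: $- \frac{118390231}{33790362} \approx -3.5037$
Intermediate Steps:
$Q = -27$ ($Q = - \frac{9}{4} + \frac{1}{4} \left(-99\right) = - \frac{9}{4} - \frac{99}{4} = -27$)
$z{\left(f \right)} = 4 f^{2}$ ($z{\left(f \right)} = 2 f 2 f = 4 f^{2}$)
$A = 10806$ ($A = 7890 + 4 \left(-27\right)^{2} = 7890 + 4 \cdot 729 = 7890 + 2916 = 10806$)
$T{\left(R \right)} = -6$ ($T{\left(R \right)} = -7 + \frac{R}{R} = -7 + 1 = -6$)
$T{\left(-19 \right)} - \left(- \frac{24379}{6254} + \frac{15148}{A}\right) = -6 - \left(- \frac{24379}{6254} + \frac{7574}{5403}\right) = -6 - - \frac{84351941}{33790362} = -6 + \left(\frac{24379}{6254} - \frac{7574}{5403}\right) = -6 + \frac{84351941}{33790362} = - \frac{118390231}{33790362}$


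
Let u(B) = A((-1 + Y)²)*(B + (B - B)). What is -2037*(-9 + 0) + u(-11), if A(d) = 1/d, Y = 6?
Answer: 458314/25 ≈ 18333.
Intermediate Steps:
u(B) = B/25 (u(B) = (B + (B - B))/((-1 + 6)²) = (B + 0)/(5²) = B/25)
-2037*(-9 + 0) + u(-11) = -2037*(-9 + 0) + (1/25)*(-11) = -2037*(-9) - 11/25 = -291*(-63) - 11/25 = 18333 - 11/25 = 458314/25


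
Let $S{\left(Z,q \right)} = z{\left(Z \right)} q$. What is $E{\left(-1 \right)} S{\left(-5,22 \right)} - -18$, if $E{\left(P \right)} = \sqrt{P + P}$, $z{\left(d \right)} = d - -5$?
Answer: $18$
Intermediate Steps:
$z{\left(d \right)} = 5 + d$ ($z{\left(d \right)} = d + 5 = 5 + d$)
$E{\left(P \right)} = \sqrt{2} \sqrt{P}$ ($E{\left(P \right)} = \sqrt{2 P} = \sqrt{2} \sqrt{P}$)
$S{\left(Z,q \right)} = q \left(5 + Z\right)$ ($S{\left(Z,q \right)} = \left(5 + Z\right) q = q \left(5 + Z\right)$)
$E{\left(-1 \right)} S{\left(-5,22 \right)} - -18 = \sqrt{2} \sqrt{-1} \cdot 22 \left(5 - 5\right) - -18 = \sqrt{2} i 22 \cdot 0 + 18 = i \sqrt{2} \cdot 0 + 18 = 0 + 18 = 18$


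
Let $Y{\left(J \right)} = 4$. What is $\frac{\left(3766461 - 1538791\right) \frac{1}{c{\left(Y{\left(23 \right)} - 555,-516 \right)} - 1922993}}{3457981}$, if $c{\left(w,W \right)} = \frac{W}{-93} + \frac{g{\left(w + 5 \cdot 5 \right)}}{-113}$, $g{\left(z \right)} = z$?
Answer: $- \frac{7803528010}{23293681824579997} \approx -3.3501 \cdot 10^{-7}$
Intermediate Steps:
$c{\left(w,W \right)} = - \frac{25}{113} - \frac{W}{93} - \frac{w}{113}$ ($c{\left(w,W \right)} = \frac{W}{-93} + \frac{w + 5 \cdot 5}{-113} = W \left(- \frac{1}{93}\right) + \left(w + 25\right) \left(- \frac{1}{113}\right) = - \frac{W}{93} + \left(25 + w\right) \left(- \frac{1}{113}\right) = - \frac{W}{93} - \left(\frac{25}{113} + \frac{w}{113}\right) = - \frac{25}{113} - \frac{W}{93} - \frac{w}{113}$)
$\frac{\left(3766461 - 1538791\right) \frac{1}{c{\left(Y{\left(23 \right)} - 555,-516 \right)} - 1922993}}{3457981} = \frac{\left(3766461 - 1538791\right) \frac{1}{\left(- \frac{25}{113} - - \frac{172}{31} - \frac{4 - 555}{113}\right) - 1922993}}{3457981} = \frac{2227670}{\left(- \frac{25}{113} + \frac{172}{31} - \frac{4 - 555}{113}\right) - 1922993} \cdot \frac{1}{3457981} = \frac{2227670}{\left(- \frac{25}{113} + \frac{172}{31} - - \frac{551}{113}\right) - 1922993} \cdot \frac{1}{3457981} = \frac{2227670}{\left(- \frac{25}{113} + \frac{172}{31} + \frac{551}{113}\right) - 1922993} \cdot \frac{1}{3457981} = \frac{2227670}{\frac{35742}{3503} - 1922993} \cdot \frac{1}{3457981} = \frac{2227670}{- \frac{6736208737}{3503}} \cdot \frac{1}{3457981} = 2227670 \left(- \frac{3503}{6736208737}\right) \frac{1}{3457981} = \left(- \frac{7803528010}{6736208737}\right) \frac{1}{3457981} = - \frac{7803528010}{23293681824579997}$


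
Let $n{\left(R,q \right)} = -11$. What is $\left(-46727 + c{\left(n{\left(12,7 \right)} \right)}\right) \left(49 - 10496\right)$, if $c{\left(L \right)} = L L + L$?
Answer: $487007799$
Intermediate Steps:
$c{\left(L \right)} = L + L^{2}$ ($c{\left(L \right)} = L^{2} + L = L + L^{2}$)
$\left(-46727 + c{\left(n{\left(12,7 \right)} \right)}\right) \left(49 - 10496\right) = \left(-46727 - 11 \left(1 - 11\right)\right) \left(49 - 10496\right) = \left(-46727 - -110\right) \left(-10447\right) = \left(-46727 + 110\right) \left(-10447\right) = \left(-46617\right) \left(-10447\right) = 487007799$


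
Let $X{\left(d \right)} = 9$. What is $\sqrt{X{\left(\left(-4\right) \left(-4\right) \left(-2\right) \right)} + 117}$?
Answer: $3 \sqrt{14} \approx 11.225$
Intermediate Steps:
$\sqrt{X{\left(\left(-4\right) \left(-4\right) \left(-2\right) \right)} + 117} = \sqrt{9 + 117} = \sqrt{126} = 3 \sqrt{14}$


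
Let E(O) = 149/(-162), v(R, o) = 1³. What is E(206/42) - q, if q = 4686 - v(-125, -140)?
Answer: -759119/162 ≈ -4685.9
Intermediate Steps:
v(R, o) = 1
E(O) = -149/162 (E(O) = 149*(-1/162) = -149/162)
q = 4685 (q = 4686 - 1*1 = 4686 - 1 = 4685)
E(206/42) - q = -149/162 - 1*4685 = -149/162 - 4685 = -759119/162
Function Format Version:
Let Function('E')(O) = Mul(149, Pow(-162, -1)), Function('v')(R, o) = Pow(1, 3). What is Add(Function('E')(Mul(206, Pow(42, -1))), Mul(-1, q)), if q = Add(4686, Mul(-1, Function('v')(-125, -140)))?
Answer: Rational(-759119, 162) ≈ -4685.9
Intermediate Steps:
Function('v')(R, o) = 1
Function('E')(O) = Rational(-149, 162) (Function('E')(O) = Mul(149, Rational(-1, 162)) = Rational(-149, 162))
q = 4685 (q = Add(4686, Mul(-1, 1)) = Add(4686, -1) = 4685)
Add(Function('E')(Mul(206, Pow(42, -1))), Mul(-1, q)) = Add(Rational(-149, 162), Mul(-1, 4685)) = Add(Rational(-149, 162), -4685) = Rational(-759119, 162)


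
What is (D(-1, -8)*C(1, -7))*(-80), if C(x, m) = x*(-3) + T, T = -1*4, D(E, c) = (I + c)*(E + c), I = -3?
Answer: 55440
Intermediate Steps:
D(E, c) = (-3 + c)*(E + c)
T = -4
C(x, m) = -4 - 3*x (C(x, m) = x*(-3) - 4 = -3*x - 4 = -4 - 3*x)
(D(-1, -8)*C(1, -7))*(-80) = (((-8)² - 3*(-1) - 3*(-8) - 1*(-8))*(-4 - 3*1))*(-80) = ((64 + 3 + 24 + 8)*(-4 - 3))*(-80) = (99*(-7))*(-80) = -693*(-80) = 55440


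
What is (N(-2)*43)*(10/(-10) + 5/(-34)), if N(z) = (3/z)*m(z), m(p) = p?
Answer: -5031/34 ≈ -147.97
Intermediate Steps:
N(z) = 3 (N(z) = (3/z)*z = 3)
(N(-2)*43)*(10/(-10) + 5/(-34)) = (3*43)*(10/(-10) + 5/(-34)) = 129*(10*(-⅒) + 5*(-1/34)) = 129*(-1 - 5/34) = 129*(-39/34) = -5031/34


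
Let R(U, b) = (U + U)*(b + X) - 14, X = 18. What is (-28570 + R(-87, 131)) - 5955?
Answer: -60465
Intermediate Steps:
R(U, b) = -14 + 2*U*(18 + b) (R(U, b) = (U + U)*(b + 18) - 14 = (2*U)*(18 + b) - 14 = 2*U*(18 + b) - 14 = -14 + 2*U*(18 + b))
(-28570 + R(-87, 131)) - 5955 = (-28570 + (-14 + 36*(-87) + 2*(-87)*131)) - 5955 = (-28570 + (-14 - 3132 - 22794)) - 5955 = (-28570 - 25940) - 5955 = -54510 - 5955 = -60465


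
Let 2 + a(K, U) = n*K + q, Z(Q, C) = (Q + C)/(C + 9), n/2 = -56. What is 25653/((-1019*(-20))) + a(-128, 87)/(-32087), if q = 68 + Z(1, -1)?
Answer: 529615051/653933060 ≈ 0.80989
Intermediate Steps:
n = -112 (n = 2*(-56) = -112)
Z(Q, C) = (C + Q)/(9 + C)
q = 68 (q = 68 + (-1 + 1)/(9 - 1) = 68 + 0/8 = 68 + (⅛)*0 = 68 + 0 = 68)
a(K, U) = 66 - 112*K (a(K, U) = -2 + (-112*K + 68) = -2 + (68 - 112*K) = 66 - 112*K)
25653/((-1019*(-20))) + a(-128, 87)/(-32087) = 25653/((-1019*(-20))) + (66 - 112*(-128))/(-32087) = 25653/20380 + (66 + 14336)*(-1/32087) = 25653*(1/20380) + 14402*(-1/32087) = 25653/20380 - 14402/32087 = 529615051/653933060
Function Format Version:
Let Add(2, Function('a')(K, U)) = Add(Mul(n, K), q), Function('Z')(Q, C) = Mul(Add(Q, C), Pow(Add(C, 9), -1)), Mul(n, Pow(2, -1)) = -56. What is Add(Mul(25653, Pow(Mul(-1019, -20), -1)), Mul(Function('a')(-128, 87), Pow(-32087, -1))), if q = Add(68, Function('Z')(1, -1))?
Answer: Rational(529615051, 653933060) ≈ 0.80989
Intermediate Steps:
n = -112 (n = Mul(2, -56) = -112)
Function('Z')(Q, C) = Mul(Pow(Add(9, C), -1), Add(C, Q)) (Function('Z')(Q, C) = Mul(Add(C, Q), Pow(Add(9, C), -1)) = Mul(Pow(Add(9, C), -1), Add(C, Q)))
q = 68 (q = Add(68, Mul(Pow(Add(9, -1), -1), Add(-1, 1))) = Add(68, Mul(Pow(8, -1), 0)) = Add(68, Mul(Rational(1, 8), 0)) = Add(68, 0) = 68)
Function('a')(K, U) = Add(66, Mul(-112, K)) (Function('a')(K, U) = Add(-2, Add(Mul(-112, K), 68)) = Add(-2, Add(68, Mul(-112, K))) = Add(66, Mul(-112, K)))
Add(Mul(25653, Pow(Mul(-1019, -20), -1)), Mul(Function('a')(-128, 87), Pow(-32087, -1))) = Add(Mul(25653, Pow(Mul(-1019, -20), -1)), Mul(Add(66, Mul(-112, -128)), Pow(-32087, -1))) = Add(Mul(25653, Pow(20380, -1)), Mul(Add(66, 14336), Rational(-1, 32087))) = Add(Mul(25653, Rational(1, 20380)), Mul(14402, Rational(-1, 32087))) = Add(Rational(25653, 20380), Rational(-14402, 32087)) = Rational(529615051, 653933060)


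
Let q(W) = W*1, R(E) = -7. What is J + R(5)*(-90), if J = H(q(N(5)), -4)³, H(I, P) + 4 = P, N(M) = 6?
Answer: 118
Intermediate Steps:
q(W) = W
H(I, P) = -4 + P
J = -512 (J = (-4 - 4)³ = (-8)³ = -512)
J + R(5)*(-90) = -512 - 7*(-90) = -512 + 630 = 118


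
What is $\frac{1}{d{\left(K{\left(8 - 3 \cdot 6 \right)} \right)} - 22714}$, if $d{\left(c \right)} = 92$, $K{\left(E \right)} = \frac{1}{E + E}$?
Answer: $- \frac{1}{22622} \approx -4.4205 \cdot 10^{-5}$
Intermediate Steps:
$K{\left(E \right)} = \frac{1}{2 E}$
$\frac{1}{d{\left(K{\left(8 - 3 \cdot 6 \right)} \right)} - 22714} = \frac{1}{92 - 22714} = \frac{1}{-22622} = - \frac{1}{22622}$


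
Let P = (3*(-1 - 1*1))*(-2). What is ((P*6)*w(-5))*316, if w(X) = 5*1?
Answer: 113760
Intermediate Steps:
w(X) = 5
P = 12 (P = (3*(-1 - 1))*(-2) = (3*(-2))*(-2) = -6*(-2) = 12)
((P*6)*w(-5))*316 = ((12*6)*5)*316 = (72*5)*316 = 360*316 = 113760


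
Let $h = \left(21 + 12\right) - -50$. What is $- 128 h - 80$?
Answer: $-10704$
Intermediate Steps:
$h = 83$ ($h = 33 + 50 = 83$)
$- 128 h - 80 = \left(-128\right) 83 - 80 = -10624 - 80 = -10704$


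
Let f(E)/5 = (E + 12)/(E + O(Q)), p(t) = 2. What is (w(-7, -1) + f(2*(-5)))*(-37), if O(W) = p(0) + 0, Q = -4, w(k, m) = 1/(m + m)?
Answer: 259/4 ≈ 64.750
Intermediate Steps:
w(k, m) = 1/(2*m)
O(W) = 2 (O(W) = 2 + 0 = 2)
f(E) = 5*(12 + E)/(2 + E) (f(E) = 5*((E + 12)/(E + 2)) = 5*((12 + E)/(2 + E)) = 5*(12 + E)/(2 + E))
(w(-7, -1) + f(2*(-5)))*(-37) = ((½)/(-1) + 5*(12 + 2*(-5))/(2 + 2*(-5)))*(-37) = ((½)*(-1) + 5*(12 - 10)/(2 - 10))*(-37) = (-½ + 5*2/(-8))*(-37) = (-½ + 5*(-⅛)*2)*(-37) = (-½ - 5/4)*(-37) = -7/4*(-37) = 259/4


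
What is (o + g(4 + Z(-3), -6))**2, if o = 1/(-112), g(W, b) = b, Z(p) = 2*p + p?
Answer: 452929/12544 ≈ 36.107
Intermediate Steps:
Z(p) = 3*p
o = -1/112 ≈ -0.0089286
(o + g(4 + Z(-3), -6))**2 = (-1/112 - 6)**2 = (-673/112)**2 = 452929/12544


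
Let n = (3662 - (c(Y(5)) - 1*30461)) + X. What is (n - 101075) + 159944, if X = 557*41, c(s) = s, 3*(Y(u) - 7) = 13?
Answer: 347453/3 ≈ 1.1582e+5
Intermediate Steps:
Y(u) = 34/3 (Y(u) = 7 + (⅓)*13 = 7 + 13/3 = 34/3)
X = 22837
n = 170846/3 (n = (3662 - (34/3 - 1*30461)) + 22837 = (3662 - (34/3 - 30461)) + 22837 = (3662 - 1*(-91349/3)) + 22837 = (3662 + 91349/3) + 22837 = 102335/3 + 22837 = 170846/3 ≈ 56949.)
(n - 101075) + 159944 = (170846/3 - 101075) + 159944 = -132379/3 + 159944 = 347453/3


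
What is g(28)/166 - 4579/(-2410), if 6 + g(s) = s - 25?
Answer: 781/415 ≈ 1.8819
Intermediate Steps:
g(s) = -31 + s (g(s) = -6 + (s - 25) = -6 + (-25 + s) = -31 + s)
g(28)/166 - 4579/(-2410) = (-31 + 28)/166 - 4579/(-2410) = -3*1/166 - 4579*(-1/2410) = -3/166 + 19/10 = 781/415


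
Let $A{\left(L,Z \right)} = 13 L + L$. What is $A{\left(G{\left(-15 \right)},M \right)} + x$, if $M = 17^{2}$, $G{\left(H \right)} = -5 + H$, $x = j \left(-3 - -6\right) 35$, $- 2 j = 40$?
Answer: $-2380$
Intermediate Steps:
$j = -20$ ($j = \left(- \frac{1}{2}\right) 40 = -20$)
$x = -2100$ ($x = - 20 \left(-3 - -6\right) 35 = - 20 \left(-3 + 6\right) 35 = \left(-20\right) 3 \cdot 35 = \left(-60\right) 35 = -2100$)
$M = 289$
$A{\left(L,Z \right)} = 14 L$
$A{\left(G{\left(-15 \right)},M \right)} + x = 14 \left(-5 - 15\right) - 2100 = 14 \left(-20\right) - 2100 = -280 - 2100 = -2380$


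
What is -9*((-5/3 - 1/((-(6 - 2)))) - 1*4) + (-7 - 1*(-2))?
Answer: 175/4 ≈ 43.750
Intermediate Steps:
-9*((-5/3 - 1/((-(6 - 2)))) - 1*4) + (-7 - 1*(-2)) = -9*((-5*⅓ - 1/((-1*4))) - 4) + (-7 + 2) = -9*((-5/3 - 1/(-4)) - 4) - 5 = -9*((-5/3 - 1*(-¼)) - 4) - 5 = -9*((-5/3 + ¼) - 4) - 5 = -9*(-17/12 - 4) - 5 = -9*(-65/12) - 5 = 195/4 - 5 = 175/4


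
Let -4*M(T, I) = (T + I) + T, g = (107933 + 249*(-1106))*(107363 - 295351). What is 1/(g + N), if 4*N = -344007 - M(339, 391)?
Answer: 16/503689160529 ≈ 3.1766e-11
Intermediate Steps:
g = 31480658468 (g = (107933 - 275394)*(-187988) = -167461*(-187988) = 31480658468)
M(T, I) = -T/2 - I/4 (M(T, I) = -((T + I) + T)/4 = -((I + T) + T)/4 = -(I + 2*T)/4 = -T/2 - I/4)
N = -1374959/16 (N = (-344007 - (-1/2*339 - 1/4*391))/4 = (-344007 - (-339/2 - 391/4))/4 = (-344007 - 1*(-1069/4))/4 = (-344007 + 1069/4)/4 = (1/4)*(-1374959/4) = -1374959/16 ≈ -85935.)
1/(g + N) = 1/(31480658468 - 1374959/16) = 1/(503689160529/16) = 16/503689160529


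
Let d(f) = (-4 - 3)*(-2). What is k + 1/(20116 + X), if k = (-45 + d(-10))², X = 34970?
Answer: 52937647/55086 ≈ 961.00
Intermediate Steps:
d(f) = 14 (d(f) = -7*(-2) = 14)
k = 961 (k = (-45 + 14)² = (-31)² = 961)
k + 1/(20116 + X) = 961 + 1/(20116 + 34970) = 961 + 1/55086 = 52937647/55086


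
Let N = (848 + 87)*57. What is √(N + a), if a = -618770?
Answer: 5*I*√22619 ≈ 751.98*I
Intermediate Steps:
N = 53295 (N = 935*57 = 53295)
√(N + a) = √(53295 - 618770) = √(-565475) = 5*I*√22619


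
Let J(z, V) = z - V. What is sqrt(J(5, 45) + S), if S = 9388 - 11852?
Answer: 2*I*sqrt(626) ≈ 50.04*I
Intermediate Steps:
S = -2464
sqrt(J(5, 45) + S) = sqrt((5 - 1*45) - 2464) = sqrt((5 - 45) - 2464) = sqrt(-40 - 2464) = sqrt(-2504) = 2*I*sqrt(626)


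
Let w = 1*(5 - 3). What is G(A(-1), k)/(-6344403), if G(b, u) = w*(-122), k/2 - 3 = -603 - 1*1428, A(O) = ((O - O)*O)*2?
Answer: 244/6344403 ≈ 3.8459e-5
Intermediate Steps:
A(O) = 0 (A(O) = (0*O)*2 = 0*2 = 0)
w = 2 (w = 1*2 = 2)
k = -4056 (k = 6 + 2*(-603 - 1*1428) = 6 + 2*(-603 - 1428) = 6 + 2*(-2031) = 6 - 4062 = -4056)
G(b, u) = -244 (G(b, u) = 2*(-122) = -244)
G(A(-1), k)/(-6344403) = -244/(-6344403) = -244*(-1/6344403) = 244/6344403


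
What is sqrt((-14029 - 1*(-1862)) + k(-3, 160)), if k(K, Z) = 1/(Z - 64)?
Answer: I*sqrt(7008186)/24 ≈ 110.3*I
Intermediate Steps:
k(K, Z) = 1/(-64 + Z)
sqrt((-14029 - 1*(-1862)) + k(-3, 160)) = sqrt((-14029 - 1*(-1862)) + 1/(-64 + 160)) = sqrt((-14029 + 1862) + 1/96) = sqrt(-12167 + 1/96) = sqrt(-1168031/96) = I*sqrt(7008186)/24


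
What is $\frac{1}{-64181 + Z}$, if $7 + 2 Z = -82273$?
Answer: $- \frac{1}{105321} \approx -9.4948 \cdot 10^{-6}$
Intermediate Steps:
$Z = -41140$ ($Z = - \frac{7}{2} + \frac{1}{2} \left(-82273\right) = - \frac{7}{2} - \frac{82273}{2} = -41140$)
$\frac{1}{-64181 + Z} = \frac{1}{-64181 - 41140} = \frac{1}{-105321} = - \frac{1}{105321}$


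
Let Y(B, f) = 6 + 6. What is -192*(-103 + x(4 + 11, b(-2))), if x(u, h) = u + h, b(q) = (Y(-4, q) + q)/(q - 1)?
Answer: 17536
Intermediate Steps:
Y(B, f) = 12
b(q) = (12 + q)/(-1 + q) (b(q) = (12 + q)/(q - 1) = (12 + q)/(-1 + q))
x(u, h) = h + u
-192*(-103 + x(4 + 11, b(-2))) = -192*(-103 + ((12 - 2)/(-1 - 2) + (4 + 11))) = -192*(-103 + (10/(-3) + 15)) = -192*(-103 + (-1/3*10 + 15)) = -192*(-103 + (-10/3 + 15)) = -192*(-103 + 35/3) = -192*(-274/3) = 17536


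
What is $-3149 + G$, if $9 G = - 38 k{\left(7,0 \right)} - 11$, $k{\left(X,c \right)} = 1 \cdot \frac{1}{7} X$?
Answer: $- \frac{28390}{9} \approx -3154.4$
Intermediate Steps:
$k{\left(X,c \right)} = \frac{X}{7}$ ($k{\left(X,c \right)} = 1 \cdot \frac{1}{7} X = \frac{X}{7}$)
$G = - \frac{49}{9}$ ($G = \frac{- 38 \cdot \frac{1}{7} \cdot 7 - 11}{9} = \frac{\left(-38\right) 1 - 11}{9} = \frac{-38 - 11}{9} = \frac{1}{9} \left(-49\right) = - \frac{49}{9} \approx -5.4444$)
$-3149 + G = -3149 - \frac{49}{9} = - \frac{28390}{9}$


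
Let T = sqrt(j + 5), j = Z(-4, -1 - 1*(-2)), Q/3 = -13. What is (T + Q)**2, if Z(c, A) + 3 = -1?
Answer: 1444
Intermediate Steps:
Q = -39 (Q = 3*(-13) = -39)
Z(c, A) = -4 (Z(c, A) = -3 - 1 = -4)
j = -4
T = 1 (T = sqrt(-4 + 5) = sqrt(1) = 1)
(T + Q)**2 = (1 - 39)**2 = (-38)**2 = 1444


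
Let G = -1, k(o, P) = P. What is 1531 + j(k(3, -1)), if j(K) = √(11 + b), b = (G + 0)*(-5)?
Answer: 1535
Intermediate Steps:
b = 5 (b = (-1 + 0)*(-5) = -1*(-5) = 5)
j(K) = 4 (j(K) = √(11 + 5) = √16 = 4)
1531 + j(k(3, -1)) = 1531 + 4 = 1535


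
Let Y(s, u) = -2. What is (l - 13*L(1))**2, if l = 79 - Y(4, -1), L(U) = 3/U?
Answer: 1764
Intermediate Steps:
l = 81 (l = 79 - 1*(-2) = 79 + 2 = 81)
(l - 13*L(1))**2 = (81 - 39/1)**2 = (81 - 39)**2 = 42**2 = 1764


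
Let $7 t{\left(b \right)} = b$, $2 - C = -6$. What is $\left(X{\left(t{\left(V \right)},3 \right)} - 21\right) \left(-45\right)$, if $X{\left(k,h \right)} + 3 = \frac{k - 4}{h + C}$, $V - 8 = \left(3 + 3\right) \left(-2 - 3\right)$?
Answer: $\frac{85410}{77} \approx 1109.2$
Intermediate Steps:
$C = 8$ ($C = 2 - -6 = 2 + 6 = 8$)
$V = -22$ ($V = 8 + \left(3 + 3\right) \left(-2 - 3\right) = 8 + 6 \left(-5\right) = 8 - 30 = -22$)
$t{\left(b \right)} = \frac{b}{7}$
$X{\left(k,h \right)} = -3 + \frac{-4 + k}{8 + h}$ ($X{\left(k,h \right)} = -3 + \frac{k - 4}{h + 8} = -3 + \frac{-4 + k}{8 + h}$)
$\left(X{\left(t{\left(V \right)},3 \right)} - 21\right) \left(-45\right) = \left(\frac{-28 + \frac{1}{7} \left(-22\right) - 9}{8 + 3} - 21\right) \left(-45\right) = \left(\frac{-28 - \frac{22}{7} - 9}{11} - 21\right) \left(-45\right) = \left(\frac{1}{11} \left(- \frac{281}{7}\right) - 21\right) \left(-45\right) = \left(- \frac{281}{77} - 21\right) \left(-45\right) = \left(- \frac{1898}{77}\right) \left(-45\right) = \frac{85410}{77}$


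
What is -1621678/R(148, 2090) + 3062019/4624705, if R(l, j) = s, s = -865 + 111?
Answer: 3751045558658/1743513785 ≈ 2151.4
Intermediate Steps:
s = -754
R(l, j) = -754
-1621678/R(148, 2090) + 3062019/4624705 = -1621678/(-754) + 3062019/4624705 = -1621678*(-1/754) + 3062019*(1/4624705) = 810839/377 + 3062019/4624705 = 3751045558658/1743513785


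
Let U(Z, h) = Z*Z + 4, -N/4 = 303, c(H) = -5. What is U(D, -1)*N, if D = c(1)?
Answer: -35148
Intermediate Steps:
D = -5
N = -1212 (N = -4*303 = -1212)
U(Z, h) = 4 + Z² (U(Z, h) = Z² + 4 = 4 + Z²)
U(D, -1)*N = (4 + (-5)²)*(-1212) = (4 + 25)*(-1212) = 29*(-1212) = -35148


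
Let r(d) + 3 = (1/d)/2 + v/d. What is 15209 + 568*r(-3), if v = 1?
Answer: 13221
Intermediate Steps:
r(d) = -3 + 3/(2*d) (r(d) = -3 + ((1/d)/2 + 1/d) = -3 + ((½)/d + 1/d) = -3 + (1/(2*d) + 1/d) = -3 + 3/(2*d))
15209 + 568*r(-3) = 15209 + 568*(-3 + (3/2)/(-3)) = 15209 + 568*(-3 + (3/2)*(-⅓)) = 15209 + 568*(-3 - ½) = 15209 + 568*(-7/2) = 15209 - 1988 = 13221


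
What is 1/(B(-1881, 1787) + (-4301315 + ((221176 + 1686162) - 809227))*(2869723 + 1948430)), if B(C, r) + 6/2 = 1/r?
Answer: -1787/27579712681478204 ≈ -6.4794e-14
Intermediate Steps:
B(C, r) = -3 + 1/r
1/(B(-1881, 1787) + (-4301315 + ((221176 + 1686162) - 809227))*(2869723 + 1948430)) = 1/((-3 + 1/1787) + (-4301315 + ((221176 + 1686162) - 809227))*(2869723 + 1948430)) = 1/((-3 + 1/1787) + (-4301315 + (1907338 - 809227))*4818153) = 1/(-5360/1787 + (-4301315 + 1098111)*4818153) = 1/(-5360/1787 - 3203204*4818153) = 1/(-5360/1787 - 15433526962212) = 1/(-27579712681478204/1787) = -1787/27579712681478204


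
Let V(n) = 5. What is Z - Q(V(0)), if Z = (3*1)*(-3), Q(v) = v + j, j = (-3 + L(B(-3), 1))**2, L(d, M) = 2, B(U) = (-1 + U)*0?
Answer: -15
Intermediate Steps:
B(U) = 0
j = 1 (j = (-3 + 2)**2 = (-1)**2 = 1)
Q(v) = 1 + v (Q(v) = v + 1 = 1 + v)
Z = -9 (Z = 3*(-3) = -9)
Z - Q(V(0)) = -9 - (1 + 5) = -9 - 1*6 = -9 - 6 = -15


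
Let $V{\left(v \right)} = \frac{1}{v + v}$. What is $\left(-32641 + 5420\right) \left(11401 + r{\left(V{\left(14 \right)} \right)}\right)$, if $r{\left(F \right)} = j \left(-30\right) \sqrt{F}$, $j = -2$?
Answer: $-310346621 - \frac{816630 \sqrt{7}}{7} \approx -3.1066 \cdot 10^{8}$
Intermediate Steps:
$V{\left(v \right)} = \frac{1}{2 v}$
$r{\left(F \right)} = 60 \sqrt{F}$ ($r{\left(F \right)} = \left(-2\right) \left(-30\right) \sqrt{F} = 60 \sqrt{F}$)
$\left(-32641 + 5420\right) \left(11401 + r{\left(V{\left(14 \right)} \right)}\right) = \left(-32641 + 5420\right) \left(11401 + 60 \sqrt{\frac{1}{2 \cdot 14}}\right) = - 27221 \left(11401 + 60 \sqrt{\frac{1}{2} \cdot \frac{1}{14}}\right) = - 27221 \left(11401 + \frac{60}{2 \sqrt{7}}\right) = - 27221 \left(11401 + 60 \frac{\sqrt{7}}{14}\right) = - 27221 \left(11401 + \frac{30 \sqrt{7}}{7}\right) = -310346621 - \frac{816630 \sqrt{7}}{7}$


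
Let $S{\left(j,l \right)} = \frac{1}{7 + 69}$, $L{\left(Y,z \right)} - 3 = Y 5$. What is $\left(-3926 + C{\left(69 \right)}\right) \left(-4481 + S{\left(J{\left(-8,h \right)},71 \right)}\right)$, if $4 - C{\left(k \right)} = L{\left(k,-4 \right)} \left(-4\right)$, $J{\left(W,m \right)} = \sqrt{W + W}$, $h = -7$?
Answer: $\frac{430802075}{38} \approx 1.1337 \cdot 10^{7}$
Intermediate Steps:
$L{\left(Y,z \right)} = 3 + 5 Y$ ($L{\left(Y,z \right)} = 3 + Y 5 = 3 + 5 Y$)
$J{\left(W,m \right)} = \sqrt{2} \sqrt{W}$ ($J{\left(W,m \right)} = \sqrt{2 W} = \sqrt{2} \sqrt{W}$)
$S{\left(j,l \right)} = \frac{1}{76}$
$C{\left(k \right)} = 16 + 20 k$ ($C{\left(k \right)} = 4 - \left(3 + 5 k\right) \left(-4\right) = 4 - \left(-12 - 20 k\right) = 4 + \left(12 + 20 k\right) = 16 + 20 k$)
$\left(-3926 + C{\left(69 \right)}\right) \left(-4481 + S{\left(J{\left(-8,h \right)},71 \right)}\right) = \left(-3926 + \left(16 + 20 \cdot 69\right)\right) \left(-4481 + \frac{1}{76}\right) = \left(-3926 + \left(16 + 1380\right)\right) \left(- \frac{340555}{76}\right) = \left(-3926 + 1396\right) \left(- \frac{340555}{76}\right) = \left(-2530\right) \left(- \frac{340555}{76}\right) = \frac{430802075}{38}$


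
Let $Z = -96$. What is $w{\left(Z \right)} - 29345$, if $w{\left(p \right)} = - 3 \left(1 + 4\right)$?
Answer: $-29360$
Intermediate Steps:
$w{\left(p \right)} = -15$ ($w{\left(p \right)} = \left(-3\right) 5 = -15$)
$w{\left(Z \right)} - 29345 = -15 - 29345 = -29360$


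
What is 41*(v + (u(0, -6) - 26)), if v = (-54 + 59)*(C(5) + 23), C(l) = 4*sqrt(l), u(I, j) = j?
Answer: 3403 + 820*sqrt(5) ≈ 5236.6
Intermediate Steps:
v = 115 + 20*sqrt(5) (v = (-54 + 59)*(4*sqrt(5) + 23) = 5*(23 + 4*sqrt(5)) = 115 + 20*sqrt(5) ≈ 159.72)
41*(v + (u(0, -6) - 26)) = 41*((115 + 20*sqrt(5)) + (-6 - 26)) = 41*((115 + 20*sqrt(5)) - 32) = 41*(83 + 20*sqrt(5)) = 3403 + 820*sqrt(5)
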